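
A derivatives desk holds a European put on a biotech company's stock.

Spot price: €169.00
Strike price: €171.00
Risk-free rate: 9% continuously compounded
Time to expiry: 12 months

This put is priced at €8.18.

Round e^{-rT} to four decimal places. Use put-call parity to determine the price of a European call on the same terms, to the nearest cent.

€20.90

exp(−rT) = exp(−0.09·1) = 0.9139
Put-call parity: C − P = S − K·e^(−rT) = 169 − 171·0.9139 = 169 − 156.2769 = 12.7231
C = P + (C − P) = 8.18 + (12.7231) = 20.9031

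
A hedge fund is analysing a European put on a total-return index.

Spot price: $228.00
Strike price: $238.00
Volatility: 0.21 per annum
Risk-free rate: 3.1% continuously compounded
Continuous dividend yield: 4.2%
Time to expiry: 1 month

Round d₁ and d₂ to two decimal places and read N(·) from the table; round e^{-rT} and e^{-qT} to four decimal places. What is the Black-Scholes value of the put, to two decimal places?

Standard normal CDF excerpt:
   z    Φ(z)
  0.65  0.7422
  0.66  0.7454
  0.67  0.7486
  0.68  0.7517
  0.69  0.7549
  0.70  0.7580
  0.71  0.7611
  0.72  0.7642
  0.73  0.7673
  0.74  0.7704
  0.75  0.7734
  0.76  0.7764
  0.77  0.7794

$12.08

σ√T = 0.21·√0.08333 = 0.0606
d₁ = [ln(228/238) + (0.031 − 0.042 + 0.21²/2)·0.08333] / 0.0606 = [-0.0429 + 0.0009] / 0.0606 = -0.6929 which rounds to -0.69
d₂ = d₁ − σ√T = -0.6929 − 0.0606 = -0.7535 which rounds to -0.75
exp(−qT) = exp(−0.042·0.08333) = 0.9965;  exp(−rT) = exp(−0.031·0.08333) = 0.9974
P = 238·0.9974·N(0.75) − 228·0.9965·N(0.69) = 238·0.9974·0.7734 − 228·0.9965·0.7549 = 183.5906 − 171.5148 = 12.0758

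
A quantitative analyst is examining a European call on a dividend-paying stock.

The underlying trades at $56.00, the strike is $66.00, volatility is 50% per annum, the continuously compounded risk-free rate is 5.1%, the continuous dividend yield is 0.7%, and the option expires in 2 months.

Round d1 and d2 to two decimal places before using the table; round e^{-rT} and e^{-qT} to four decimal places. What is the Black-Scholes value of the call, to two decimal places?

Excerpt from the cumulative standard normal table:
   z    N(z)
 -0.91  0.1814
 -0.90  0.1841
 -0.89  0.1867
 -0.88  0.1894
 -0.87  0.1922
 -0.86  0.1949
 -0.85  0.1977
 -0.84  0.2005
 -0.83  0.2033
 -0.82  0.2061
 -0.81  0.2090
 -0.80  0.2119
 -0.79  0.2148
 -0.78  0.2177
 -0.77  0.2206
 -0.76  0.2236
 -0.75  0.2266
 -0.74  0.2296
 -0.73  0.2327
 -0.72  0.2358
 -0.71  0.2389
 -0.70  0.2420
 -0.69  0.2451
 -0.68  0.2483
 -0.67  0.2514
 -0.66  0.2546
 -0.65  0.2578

T = 0.1667;  σ√T = 0.2041
ln(S/K) + (r − q + σ²/2)T = ln(56/66) + (0.051 − 0.007 + 0.5²/2)·0.1667 = -0.1643 + 0.0282 = -0.1361
d₁ = -0.1361 / 0.2041 = -0.6669 → -0.67
d₂ = d₁ − σ√T = -0.6669 − 0.2041 = -0.8711 → -0.87
e^(−qT) = e^(−0.007·0.1667) = 0.9988;  e^(−rT) = e^(−0.051·0.1667) = 0.9915
N(d₁) = N(-0.67) = 0.2514;  N(d₂) = N(-0.87) = 0.1922
C = 56·0.9988·0.2514 − 66·0.9915·0.1922 = 14.0615 − 12.5774 = 1.4841

$1.48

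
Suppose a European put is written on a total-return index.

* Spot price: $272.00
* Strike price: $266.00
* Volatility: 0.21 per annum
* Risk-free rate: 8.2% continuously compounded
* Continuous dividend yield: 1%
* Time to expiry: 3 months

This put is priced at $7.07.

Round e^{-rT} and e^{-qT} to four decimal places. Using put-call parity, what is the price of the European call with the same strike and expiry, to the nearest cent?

exp(−qT) = exp(−0.01·0.25) = 0.9975;  exp(−rT) = exp(−0.082·0.25) = 0.9797
Put-call parity: C − P = S·e^(−qT) − K·e^(−rT) = 272·0.9975 − 266·0.9797 = 271.3200 − 260.6002 = 10.7198
C = P + (C − P) = 7.07 + (10.7198) = 17.7898

$17.79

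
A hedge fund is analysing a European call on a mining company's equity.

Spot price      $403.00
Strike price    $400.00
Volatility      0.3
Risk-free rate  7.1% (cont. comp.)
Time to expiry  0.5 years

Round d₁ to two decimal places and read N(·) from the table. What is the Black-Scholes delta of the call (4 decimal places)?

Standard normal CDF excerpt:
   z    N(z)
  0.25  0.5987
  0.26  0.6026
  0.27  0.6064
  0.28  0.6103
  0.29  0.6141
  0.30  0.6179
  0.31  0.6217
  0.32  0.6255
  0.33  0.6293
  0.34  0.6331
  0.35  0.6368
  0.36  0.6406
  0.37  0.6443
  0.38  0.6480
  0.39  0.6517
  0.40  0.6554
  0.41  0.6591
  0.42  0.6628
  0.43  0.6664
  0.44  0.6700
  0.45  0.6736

σ√T = 0.3 × 0.7071 = 0.2121
d₁ = [ln(403/400) + (0.071 + ½·0.3²)·0.5] / (σ√T) = (0.0075 + 0.0580) / 0.2121 = 0.3086 which rounds to 0.31
N(d₁) = N(0.31) = 0.6217
Δ_call = N(d₁) = 0.6217

0.6217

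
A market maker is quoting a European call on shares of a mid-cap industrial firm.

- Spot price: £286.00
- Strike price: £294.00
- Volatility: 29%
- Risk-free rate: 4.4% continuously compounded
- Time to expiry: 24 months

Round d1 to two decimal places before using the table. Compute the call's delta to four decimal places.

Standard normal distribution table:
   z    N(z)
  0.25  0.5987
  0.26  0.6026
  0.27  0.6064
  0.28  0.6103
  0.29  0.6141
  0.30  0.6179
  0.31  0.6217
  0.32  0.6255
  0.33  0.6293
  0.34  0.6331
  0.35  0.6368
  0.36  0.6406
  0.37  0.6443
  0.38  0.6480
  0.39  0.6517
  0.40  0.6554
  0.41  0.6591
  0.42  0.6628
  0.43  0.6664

T = 2;  σ√T = 0.4101
ln(S/K) + (r + σ²/2)T = ln(286/294) + (0.044 + 0.29²/2)·2 = -0.0276 + 0.1721 = 0.1445
d₁ = 0.1445 / 0.4101 = 0.3524 → 0.35
N(d₁) = N(0.35) = 0.6368
Δ_call = N(d₁) = 0.6368

0.6368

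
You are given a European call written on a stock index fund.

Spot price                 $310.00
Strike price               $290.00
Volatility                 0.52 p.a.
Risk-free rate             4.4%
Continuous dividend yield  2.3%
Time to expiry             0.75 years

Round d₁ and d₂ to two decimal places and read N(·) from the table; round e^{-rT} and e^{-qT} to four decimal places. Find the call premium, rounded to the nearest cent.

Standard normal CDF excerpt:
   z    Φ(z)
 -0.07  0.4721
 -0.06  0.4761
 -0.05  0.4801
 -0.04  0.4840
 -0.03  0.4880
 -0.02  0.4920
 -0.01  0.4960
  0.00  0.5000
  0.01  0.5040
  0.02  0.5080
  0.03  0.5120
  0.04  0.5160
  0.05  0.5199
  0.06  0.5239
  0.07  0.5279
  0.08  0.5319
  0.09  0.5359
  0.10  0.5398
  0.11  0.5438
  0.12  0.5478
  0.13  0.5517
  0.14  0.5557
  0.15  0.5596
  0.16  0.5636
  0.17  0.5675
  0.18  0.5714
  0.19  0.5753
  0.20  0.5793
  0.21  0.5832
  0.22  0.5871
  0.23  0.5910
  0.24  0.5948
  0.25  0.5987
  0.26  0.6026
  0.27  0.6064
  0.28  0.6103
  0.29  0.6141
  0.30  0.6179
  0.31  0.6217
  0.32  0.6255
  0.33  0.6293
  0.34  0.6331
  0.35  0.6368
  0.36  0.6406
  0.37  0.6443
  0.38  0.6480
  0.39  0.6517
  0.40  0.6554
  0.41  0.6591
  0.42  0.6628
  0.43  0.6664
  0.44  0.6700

T = 0.75;  σ√T = 0.4503
d₁ = [ln(310/290) + (0.044 − 0.023 + 0.52²/2)·0.75] / 0.4503 = [0.0667 + 0.1172] / 0.4503 = 0.4082 which rounds to 0.41
d₂ = d₁ − σ√T = 0.4082 − 0.4503 = -0.0421 which rounds to -0.04
exp(−qT) = exp(−0.023·0.75) = 0.9829;  exp(−rT) = exp(−0.044·0.75) = 0.9675
N(d₁) = N(0.41) = 0.6591;  N(d₂) = N(-0.04) = 0.4840
C = 310·0.9829·0.6591 − 290·0.9675·0.4840 = 200.8271 − 135.7983 = 65.0288

$65.03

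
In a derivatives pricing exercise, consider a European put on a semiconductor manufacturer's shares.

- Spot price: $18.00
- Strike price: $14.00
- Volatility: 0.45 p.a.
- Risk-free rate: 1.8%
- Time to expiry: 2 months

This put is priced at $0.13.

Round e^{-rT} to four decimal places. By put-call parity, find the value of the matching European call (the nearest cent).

$4.17

exp(−rT) = exp(−0.018·0.1667) = 0.9970
Put-call parity: C − P = S − K·e^(−rT) = 18 − 14·0.9970 = 18 − 13.9580 = 4.0420
C = P + (C − P) = 0.13 + (4.0420) = 4.1720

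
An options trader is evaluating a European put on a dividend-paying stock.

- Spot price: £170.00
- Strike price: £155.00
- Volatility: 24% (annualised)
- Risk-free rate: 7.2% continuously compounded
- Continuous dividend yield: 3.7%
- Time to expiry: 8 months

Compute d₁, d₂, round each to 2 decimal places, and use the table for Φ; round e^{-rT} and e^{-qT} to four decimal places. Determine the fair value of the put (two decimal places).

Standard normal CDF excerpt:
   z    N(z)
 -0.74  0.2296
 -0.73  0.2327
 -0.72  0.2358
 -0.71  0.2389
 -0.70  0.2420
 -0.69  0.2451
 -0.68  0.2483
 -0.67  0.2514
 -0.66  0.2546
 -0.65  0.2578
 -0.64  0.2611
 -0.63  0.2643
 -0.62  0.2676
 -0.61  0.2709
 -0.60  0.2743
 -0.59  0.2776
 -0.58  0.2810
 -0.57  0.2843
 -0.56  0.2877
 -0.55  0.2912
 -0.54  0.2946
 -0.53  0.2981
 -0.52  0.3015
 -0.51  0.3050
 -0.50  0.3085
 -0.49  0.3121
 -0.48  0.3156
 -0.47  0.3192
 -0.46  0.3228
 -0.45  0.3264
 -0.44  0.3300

£5.46

σ√T = 0.24 × 0.8165 = 0.1960
ln(S/K) + (r − q + σ²/2)T = ln(170/155) + (0.072 − 0.037 + 0.24²/2)·0.6667 = 0.0924 + 0.0425 = 0.1349
d₁ = 0.1349 / 0.1960 = 0.6884 which rounds to 0.69
d₂ = d₁ − σ√T = 0.6884 − 0.1960 = 0.4925 which rounds to 0.49
exp(−qT) = exp(−0.037·0.6667) = 0.9756;  exp(−rT) = exp(−0.072·0.6667) = 0.9531
N(−d₂) = N(-0.49) = 0.3121;  N(−d₁) = N(-0.69) = 0.2451
P = 155·0.9531·0.3121 − 170·0.9756·0.2451 = 46.1067 − 40.6503 = 5.4564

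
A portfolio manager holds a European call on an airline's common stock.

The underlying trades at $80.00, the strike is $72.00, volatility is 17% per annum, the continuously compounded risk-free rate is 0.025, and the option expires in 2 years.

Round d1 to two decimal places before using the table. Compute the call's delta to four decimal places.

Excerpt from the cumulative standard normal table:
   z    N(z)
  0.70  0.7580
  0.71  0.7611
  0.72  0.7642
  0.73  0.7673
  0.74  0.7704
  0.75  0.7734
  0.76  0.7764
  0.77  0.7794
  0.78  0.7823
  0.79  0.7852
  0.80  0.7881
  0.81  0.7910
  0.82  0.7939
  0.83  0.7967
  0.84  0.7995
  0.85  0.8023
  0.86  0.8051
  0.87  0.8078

T = 2;  σ√T = 0.2404
d₁ = [ln(80/72) + (0.025 + 0.17²/2)·2] / 0.2404 = [0.1054 + 0.0789] / 0.2404 = 0.7664 ≈ 0.77
N(d₁) = N(0.77) = 0.7794
Δ_call = N(d₁) = 0.7794

0.7794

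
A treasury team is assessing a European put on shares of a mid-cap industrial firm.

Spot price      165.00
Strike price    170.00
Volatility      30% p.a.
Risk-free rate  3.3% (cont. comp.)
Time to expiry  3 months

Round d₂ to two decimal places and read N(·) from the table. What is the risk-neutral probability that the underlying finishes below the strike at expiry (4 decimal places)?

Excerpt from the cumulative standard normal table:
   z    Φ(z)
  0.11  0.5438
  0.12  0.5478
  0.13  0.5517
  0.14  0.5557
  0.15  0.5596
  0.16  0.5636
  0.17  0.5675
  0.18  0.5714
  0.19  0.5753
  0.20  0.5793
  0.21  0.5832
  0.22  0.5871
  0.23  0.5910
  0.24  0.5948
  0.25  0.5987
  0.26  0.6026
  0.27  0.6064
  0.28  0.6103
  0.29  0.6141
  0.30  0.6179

0.5871

σ√T = 0.3·√0.25 = 0.1500
d₁ = [ln(165/170) + (0.033 + 0.3²/2)·0.25] / 0.1500 = [-0.0299 + 0.0195] / 0.1500 = -0.0690 which rounds to -0.07
d₂ = d₁ − σ√T = -0.0690 − 0.1500 = -0.2190 which rounds to -0.22
Risk-neutral Pr[S_T < K] = N(−d₂) = N(0.22) = 0.5871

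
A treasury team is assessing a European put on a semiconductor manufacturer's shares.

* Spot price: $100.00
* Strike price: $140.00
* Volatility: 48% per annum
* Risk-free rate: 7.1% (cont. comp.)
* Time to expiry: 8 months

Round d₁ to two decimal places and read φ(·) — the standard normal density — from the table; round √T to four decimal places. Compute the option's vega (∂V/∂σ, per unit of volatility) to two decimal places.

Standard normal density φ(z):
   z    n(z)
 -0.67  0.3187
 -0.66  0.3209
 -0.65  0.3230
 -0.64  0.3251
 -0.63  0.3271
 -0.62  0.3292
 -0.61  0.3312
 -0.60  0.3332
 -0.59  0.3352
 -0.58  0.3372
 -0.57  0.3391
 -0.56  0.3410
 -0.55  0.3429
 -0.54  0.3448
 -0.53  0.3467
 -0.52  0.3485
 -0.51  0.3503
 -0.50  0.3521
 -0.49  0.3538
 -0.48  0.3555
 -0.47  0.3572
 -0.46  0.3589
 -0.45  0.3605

28.15

σ√T = 0.48 × 0.8165 = 0.3919
d₁ = [ln(100/140) + (0.071 + 0.48²/2)·0.6667] / 0.3919 = [-0.3365 + 0.1241] / 0.3919 = -0.5418 which rounds to -0.54
√T = √0.6667 = 0.8165
φ(d₁) = φ(-0.54) = 0.3448
vega = S·φ(d₁)·√T = 100·0.3448·0.8165 = 28.1529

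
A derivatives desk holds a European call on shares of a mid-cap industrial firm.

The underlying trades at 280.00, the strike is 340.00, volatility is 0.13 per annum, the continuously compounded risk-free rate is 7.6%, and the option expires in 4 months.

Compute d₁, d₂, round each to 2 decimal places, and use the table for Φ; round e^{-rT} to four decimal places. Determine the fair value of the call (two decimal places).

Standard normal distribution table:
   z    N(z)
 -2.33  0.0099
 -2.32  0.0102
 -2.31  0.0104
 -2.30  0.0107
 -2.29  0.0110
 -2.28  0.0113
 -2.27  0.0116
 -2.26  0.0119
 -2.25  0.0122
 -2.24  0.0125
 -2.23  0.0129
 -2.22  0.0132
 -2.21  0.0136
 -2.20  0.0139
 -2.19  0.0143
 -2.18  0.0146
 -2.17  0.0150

T = 0.3333;  σ√T = 0.0751
d₁ = [ln(280/340) + (0.076 + 0.13²/2)·0.3333] / 0.0751 = [-0.1942 + 0.0281] / 0.0751 = -2.2118 ≈ -2.21
d₂ = d₁ − σ√T = -2.2118 − 0.0751 = -2.2868 ≈ -2.29
exp(−rT) = exp(−0.076·0.3333) = 0.9750
N(d₁) = N(-2.21) = 0.0136;  N(d₂) = N(-2.29) = 0.0110
C = 280·0.0136 − 340·0.9750·0.0110 = 3.8080 − 3.6465 = 0.1615

0.16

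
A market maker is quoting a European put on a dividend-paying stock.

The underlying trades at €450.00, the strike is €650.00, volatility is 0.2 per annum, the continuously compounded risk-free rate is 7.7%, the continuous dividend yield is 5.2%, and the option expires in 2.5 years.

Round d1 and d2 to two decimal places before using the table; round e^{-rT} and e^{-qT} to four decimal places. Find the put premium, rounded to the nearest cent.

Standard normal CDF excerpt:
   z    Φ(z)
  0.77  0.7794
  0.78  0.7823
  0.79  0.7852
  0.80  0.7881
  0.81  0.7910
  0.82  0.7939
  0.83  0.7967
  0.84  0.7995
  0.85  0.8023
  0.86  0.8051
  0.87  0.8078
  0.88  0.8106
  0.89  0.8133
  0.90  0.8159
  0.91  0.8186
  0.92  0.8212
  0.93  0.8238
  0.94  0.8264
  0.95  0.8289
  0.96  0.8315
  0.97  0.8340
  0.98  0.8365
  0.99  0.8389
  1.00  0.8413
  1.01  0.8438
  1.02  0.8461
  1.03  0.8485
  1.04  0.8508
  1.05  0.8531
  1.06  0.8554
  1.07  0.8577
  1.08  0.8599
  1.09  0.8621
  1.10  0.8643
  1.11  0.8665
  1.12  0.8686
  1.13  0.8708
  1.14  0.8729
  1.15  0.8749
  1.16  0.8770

σ√T = 0.2·√2.5 = 0.3162
ln(S/K) + (r − q + σ²/2)T = ln(450/650) + (0.077 − 0.052 + 0.2²/2)·2.5 = -0.3677 + 0.1125 = -0.2552
d₁ = -0.2552 / 0.3162 = -0.8071 → -0.81
d₂ = d₁ − σ√T = -0.8071 − 0.3162 = -1.1233 → -1.12
e^(−qT) = e^(−0.052·2.5) = 0.8781;  e^(−rT) = e^(−0.077·2.5) = 0.8249
N(−d₂) = N(1.12) = 0.8686;  N(−d₁) = N(0.81) = 0.7910
P = 650·0.8249·0.8686 − 450·0.8781·0.7910 = 465.7303 − 312.5597 = 153.1706

€153.17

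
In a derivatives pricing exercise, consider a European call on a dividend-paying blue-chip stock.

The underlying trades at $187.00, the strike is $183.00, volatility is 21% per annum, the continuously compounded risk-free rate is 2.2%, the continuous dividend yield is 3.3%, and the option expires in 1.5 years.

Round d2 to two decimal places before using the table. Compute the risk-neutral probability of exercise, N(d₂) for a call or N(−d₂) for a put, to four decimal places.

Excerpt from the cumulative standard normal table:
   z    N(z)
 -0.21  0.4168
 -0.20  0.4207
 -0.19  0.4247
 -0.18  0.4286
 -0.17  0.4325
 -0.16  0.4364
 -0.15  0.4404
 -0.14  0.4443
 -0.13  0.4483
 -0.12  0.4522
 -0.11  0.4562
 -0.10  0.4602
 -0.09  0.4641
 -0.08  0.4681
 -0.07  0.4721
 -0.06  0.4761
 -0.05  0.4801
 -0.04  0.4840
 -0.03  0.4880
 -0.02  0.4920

σ√T = 0.21 × 1.2247 = 0.2572
d₁ = [ln(187/183) + (0.022 − 0.033 + ½·0.21²)·1.5] / (σ√T) = (0.0216 + 0.0166) / 0.2572 = 0.1485 ⇒ 0.15
d₂ = 0.1485 − 0.2572 = -0.1087 ⇒ -0.11
Pr(exercise) under Q = N(d₂) = 0.4562

0.4562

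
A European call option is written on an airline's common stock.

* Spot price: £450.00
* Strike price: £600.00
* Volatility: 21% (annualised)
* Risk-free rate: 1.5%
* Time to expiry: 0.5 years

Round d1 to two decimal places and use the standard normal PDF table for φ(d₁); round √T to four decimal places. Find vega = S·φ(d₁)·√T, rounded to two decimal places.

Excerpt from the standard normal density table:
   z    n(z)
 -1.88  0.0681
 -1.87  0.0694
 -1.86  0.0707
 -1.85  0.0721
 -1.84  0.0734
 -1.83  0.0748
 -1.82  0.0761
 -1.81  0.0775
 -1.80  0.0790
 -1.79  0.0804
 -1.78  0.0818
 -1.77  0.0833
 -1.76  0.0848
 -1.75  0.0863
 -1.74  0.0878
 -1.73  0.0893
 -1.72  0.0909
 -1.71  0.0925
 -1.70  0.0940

σ√T = 0.21 × 0.7071 = 0.1485
d₁ = [ln(450/600) + (0.015 + 0.21²/2)·0.5] / 0.1485 = [-0.2877 + 0.0185] / 0.1485 = -1.8126 → -1.81
√T = √0.5 = 0.7071
φ(d₁) = φ(-1.81) = 0.0775
vega = S·φ(d₁)·√T = 450·0.0775·0.7071 = 24.6601

24.66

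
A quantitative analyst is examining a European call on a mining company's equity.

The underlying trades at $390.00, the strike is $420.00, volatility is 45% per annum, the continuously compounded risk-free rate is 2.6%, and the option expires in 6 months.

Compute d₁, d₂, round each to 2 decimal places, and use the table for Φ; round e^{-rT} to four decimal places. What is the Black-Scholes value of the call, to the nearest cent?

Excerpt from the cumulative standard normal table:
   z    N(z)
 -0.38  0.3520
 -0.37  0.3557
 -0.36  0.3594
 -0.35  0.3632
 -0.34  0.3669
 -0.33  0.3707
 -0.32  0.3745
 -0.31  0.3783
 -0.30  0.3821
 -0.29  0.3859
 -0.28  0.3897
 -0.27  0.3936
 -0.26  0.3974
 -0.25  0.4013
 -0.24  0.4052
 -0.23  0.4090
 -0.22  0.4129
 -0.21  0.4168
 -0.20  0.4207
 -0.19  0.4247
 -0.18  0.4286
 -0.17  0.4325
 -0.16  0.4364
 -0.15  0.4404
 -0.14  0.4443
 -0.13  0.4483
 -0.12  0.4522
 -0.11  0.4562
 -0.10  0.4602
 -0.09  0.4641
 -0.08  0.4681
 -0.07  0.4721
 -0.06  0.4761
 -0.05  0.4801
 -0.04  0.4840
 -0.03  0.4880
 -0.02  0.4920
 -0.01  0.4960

T = 0.5;  σ√T = 0.3182
d₁ = [ln(390/420) + (0.026 + 0.45²/2)·0.5] / 0.3182 = [-0.0741 + 0.0636] / 0.3182 = -0.0329 which rounds to -0.03
d₂ = d₁ − σ√T = -0.0329 − 0.3182 = -0.3511 which rounds to -0.35
e^(−rT) = e^(−0.026·0.5) = 0.9871
C = 390·N(-0.03) − 420·0.9871·N(-0.35) = 390·0.4880 − 420·0.9871·0.3632 = 190.3200 − 150.5762 = 39.7438

$39.74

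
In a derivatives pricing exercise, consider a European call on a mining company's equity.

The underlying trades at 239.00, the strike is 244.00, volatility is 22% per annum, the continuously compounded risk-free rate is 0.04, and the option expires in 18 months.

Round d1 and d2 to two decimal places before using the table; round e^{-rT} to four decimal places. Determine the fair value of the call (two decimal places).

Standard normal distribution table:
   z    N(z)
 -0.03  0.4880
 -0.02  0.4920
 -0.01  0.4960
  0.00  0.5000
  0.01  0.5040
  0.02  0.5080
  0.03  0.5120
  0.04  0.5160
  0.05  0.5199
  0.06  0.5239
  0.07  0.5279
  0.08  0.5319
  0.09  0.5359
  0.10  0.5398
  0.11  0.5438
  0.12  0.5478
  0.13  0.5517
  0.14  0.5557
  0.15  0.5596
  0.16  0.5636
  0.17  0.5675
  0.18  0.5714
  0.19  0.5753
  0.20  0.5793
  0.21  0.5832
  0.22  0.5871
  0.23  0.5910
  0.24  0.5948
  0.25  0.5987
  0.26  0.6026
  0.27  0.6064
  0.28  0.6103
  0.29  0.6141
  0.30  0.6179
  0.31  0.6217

30.04

T = 1.5;  σ√T = 0.2694
d₁ = [ln(239/244) + (0.04 + 0.22²/2)·1.5] / 0.2694 = [-0.0207 + 0.0963] / 0.2694 = 0.2806 → 0.28
d₂ = d₁ − σ√T = 0.2806 − 0.2694 = 0.0111 → 0.01
e^(−rT) = e^(−0.04·1.5) = 0.9418
N(d₁) = N(0.28) = 0.6103;  N(d₂) = N(0.01) = 0.5040
C = 239·0.6103 − 244·0.9418·0.5040 = 145.8617 − 115.8188 = 30.0429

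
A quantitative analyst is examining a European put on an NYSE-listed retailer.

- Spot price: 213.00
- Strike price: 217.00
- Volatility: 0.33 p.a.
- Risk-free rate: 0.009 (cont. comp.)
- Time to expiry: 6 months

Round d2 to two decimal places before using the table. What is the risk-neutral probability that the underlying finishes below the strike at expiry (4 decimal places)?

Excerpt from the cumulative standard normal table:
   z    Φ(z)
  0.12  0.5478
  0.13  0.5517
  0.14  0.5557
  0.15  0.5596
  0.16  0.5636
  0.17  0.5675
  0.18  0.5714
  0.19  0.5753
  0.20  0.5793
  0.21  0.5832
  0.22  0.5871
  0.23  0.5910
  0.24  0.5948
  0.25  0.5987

0.5714

σ√T = 0.33 × 0.7071 = 0.2333
ln(S/K) + (r + σ²/2)T = ln(213/217) + (0.009 + 0.33²/2)·0.5 = -0.0186 + 0.0317 = 0.0131
d₁ = 0.0131 / 0.2333 = 0.0562 which rounds to 0.06
d₂ = d₁ − σ√T = 0.0562 − 0.2333 = -0.1771 which rounds to -0.18
Pr(exercise) under Q = N(−d₂) = N(0.18) = 0.5714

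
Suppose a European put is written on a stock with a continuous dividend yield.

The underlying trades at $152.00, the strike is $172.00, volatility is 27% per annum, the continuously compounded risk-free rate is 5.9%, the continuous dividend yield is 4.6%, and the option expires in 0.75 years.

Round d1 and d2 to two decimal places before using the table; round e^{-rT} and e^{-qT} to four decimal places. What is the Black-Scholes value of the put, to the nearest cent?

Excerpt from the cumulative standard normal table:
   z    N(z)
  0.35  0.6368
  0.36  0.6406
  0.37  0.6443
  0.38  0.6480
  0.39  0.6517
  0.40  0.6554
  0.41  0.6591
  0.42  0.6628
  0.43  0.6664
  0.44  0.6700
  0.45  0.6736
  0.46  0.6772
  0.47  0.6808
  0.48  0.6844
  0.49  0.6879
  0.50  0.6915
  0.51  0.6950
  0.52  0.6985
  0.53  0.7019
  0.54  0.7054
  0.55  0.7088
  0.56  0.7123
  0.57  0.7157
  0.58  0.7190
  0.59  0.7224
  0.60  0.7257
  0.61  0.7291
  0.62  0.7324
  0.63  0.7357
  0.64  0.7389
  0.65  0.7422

$24.80

σ√T = 0.27 × 0.8660 = 0.2338
d₁ = [ln(152/172) + (0.059 − 0.046 + ½·0.27²)·0.75] / (σ√T) = (-0.1236 + 0.0371) / 0.2338 = -0.3700 → -0.37
d₂ = -0.3700 − 0.2338 = -0.6039 → -0.60
e^(−qT) = e^(−0.046·0.75) = 0.9661;  e^(−rT) = e^(−0.059·0.75) = 0.9567
N(−d₂) = N(0.60) = 0.7257;  N(−d₁) = N(0.37) = 0.6443
P = 172·0.9567·0.7257 − 152·0.9661·0.6443 = 119.4157 − 94.6137 = 24.8020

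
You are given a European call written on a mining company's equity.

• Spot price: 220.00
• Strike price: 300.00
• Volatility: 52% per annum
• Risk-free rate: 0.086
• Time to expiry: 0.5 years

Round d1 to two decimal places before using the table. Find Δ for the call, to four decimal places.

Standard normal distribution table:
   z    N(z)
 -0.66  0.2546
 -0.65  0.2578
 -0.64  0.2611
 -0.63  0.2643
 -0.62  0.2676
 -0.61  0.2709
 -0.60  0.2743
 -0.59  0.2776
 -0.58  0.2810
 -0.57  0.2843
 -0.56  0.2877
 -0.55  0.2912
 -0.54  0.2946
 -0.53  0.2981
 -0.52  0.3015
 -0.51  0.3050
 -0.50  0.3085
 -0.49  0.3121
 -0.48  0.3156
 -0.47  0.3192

T = 0.5;  σ√T = 0.3677
d₁ = [ln(220/300) + (0.086 + ½·0.52²)·0.5] / (σ√T) = (-0.3102 + 0.1106) / 0.3677 = -0.5427 → -0.54
N(d₁) = N(-0.54) = 0.2946
Δ_call = N(d₁) = 0.2946

0.2946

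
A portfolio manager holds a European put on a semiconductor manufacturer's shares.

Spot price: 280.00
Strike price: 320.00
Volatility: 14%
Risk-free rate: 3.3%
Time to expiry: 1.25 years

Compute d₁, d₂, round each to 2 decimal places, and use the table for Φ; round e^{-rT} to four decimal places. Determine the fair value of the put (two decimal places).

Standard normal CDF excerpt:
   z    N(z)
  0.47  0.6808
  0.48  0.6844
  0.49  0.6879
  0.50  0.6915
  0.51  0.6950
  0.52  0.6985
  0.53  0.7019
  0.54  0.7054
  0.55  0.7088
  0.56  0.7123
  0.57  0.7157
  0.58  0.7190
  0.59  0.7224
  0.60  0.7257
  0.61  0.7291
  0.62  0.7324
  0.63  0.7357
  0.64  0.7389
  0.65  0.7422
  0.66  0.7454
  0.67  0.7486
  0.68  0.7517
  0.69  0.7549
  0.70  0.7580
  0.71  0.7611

σ√T = 0.14·√1.25 = 0.1565
d₁ = [ln(280/320) + (0.033 + 0.14²/2)·1.25] / 0.1565 = [-0.1335 + 0.0535] / 0.1565 = -0.5113 which rounds to -0.51
d₂ = d₁ − σ√T = -0.5113 − 0.1565 = -0.6678 which rounds to -0.67
exp(−rT) = exp(−0.033·1.25) = 0.9596
N(−d₂) = N(0.67) = 0.7486;  N(−d₁) = N(0.51) = 0.6950
P = 320·0.9596·0.7486 − 280·0.6950 = 229.8741 − 194.6000 = 35.2741

35.27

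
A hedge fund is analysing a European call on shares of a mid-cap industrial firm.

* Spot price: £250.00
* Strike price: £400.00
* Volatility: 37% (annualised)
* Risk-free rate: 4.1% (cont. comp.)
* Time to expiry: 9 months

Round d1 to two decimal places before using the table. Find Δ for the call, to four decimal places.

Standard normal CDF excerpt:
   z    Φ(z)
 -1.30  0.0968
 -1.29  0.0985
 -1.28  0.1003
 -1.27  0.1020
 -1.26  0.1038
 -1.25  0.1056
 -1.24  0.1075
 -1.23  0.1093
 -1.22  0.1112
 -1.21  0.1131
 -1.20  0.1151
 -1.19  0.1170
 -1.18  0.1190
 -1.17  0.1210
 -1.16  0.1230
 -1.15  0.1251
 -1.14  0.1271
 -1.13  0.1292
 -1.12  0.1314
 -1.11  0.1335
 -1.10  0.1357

0.1131

σ√T = 0.37·√0.75 = 0.3204
ln(S/K) + (r + σ²/2)T = ln(250/400) + (0.041 + 0.37²/2)·0.75 = -0.4700 + 0.0821 = -0.3879
d₁ = -0.3879 / 0.3204 = -1.2106 which rounds to -1.21
N(d₁) = N(-1.21) = 0.1131
Δ_call = N(d₁) = 0.1131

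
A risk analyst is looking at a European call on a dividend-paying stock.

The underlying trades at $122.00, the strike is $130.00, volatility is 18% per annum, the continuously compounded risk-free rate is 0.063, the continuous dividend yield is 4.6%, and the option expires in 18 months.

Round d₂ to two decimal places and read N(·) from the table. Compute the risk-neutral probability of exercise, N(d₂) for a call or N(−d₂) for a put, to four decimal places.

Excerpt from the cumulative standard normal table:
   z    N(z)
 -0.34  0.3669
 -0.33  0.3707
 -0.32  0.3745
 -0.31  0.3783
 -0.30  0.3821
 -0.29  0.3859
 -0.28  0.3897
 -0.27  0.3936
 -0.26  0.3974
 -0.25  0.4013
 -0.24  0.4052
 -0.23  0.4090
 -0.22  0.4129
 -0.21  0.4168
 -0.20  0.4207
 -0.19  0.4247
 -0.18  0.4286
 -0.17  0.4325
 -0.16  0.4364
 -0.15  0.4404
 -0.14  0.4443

0.3897

T = 1.5;  σ√T = 0.2205
d₁ = [ln(122/130) + (0.063 − 0.046 + 0.18²/2)·1.5] / 0.2205 = [-0.0635 + 0.0498] / 0.2205 = -0.0622 → -0.06
d₂ = d₁ − σ√T = -0.0622 − 0.2205 = -0.2827 → -0.28
Risk-neutral Pr[S_T > K] = N(d₂) = N(-0.28) = 0.3897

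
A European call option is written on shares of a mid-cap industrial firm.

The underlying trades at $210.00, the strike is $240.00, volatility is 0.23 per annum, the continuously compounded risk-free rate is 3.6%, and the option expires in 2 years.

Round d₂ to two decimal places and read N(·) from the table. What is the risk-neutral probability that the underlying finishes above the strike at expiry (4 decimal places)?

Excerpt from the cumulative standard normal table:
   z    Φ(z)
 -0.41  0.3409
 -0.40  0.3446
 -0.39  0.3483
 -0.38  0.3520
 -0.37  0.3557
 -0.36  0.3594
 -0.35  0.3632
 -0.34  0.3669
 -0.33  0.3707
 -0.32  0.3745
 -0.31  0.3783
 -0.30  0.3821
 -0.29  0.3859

σ√T = 0.23 × 1.4142 = 0.3253
d₁ = [ln(210/240) + (0.036 + ½·0.23²)·2] / (σ√T) = (-0.1335 + 0.1249) / 0.3253 = -0.0265 ⇒ -0.03
d₂ = -0.0265 − 0.3253 = -0.3518 ⇒ -0.35
Risk-neutral Pr[S_T > K] = N(d₂) = N(-0.35) = 0.3632

0.3632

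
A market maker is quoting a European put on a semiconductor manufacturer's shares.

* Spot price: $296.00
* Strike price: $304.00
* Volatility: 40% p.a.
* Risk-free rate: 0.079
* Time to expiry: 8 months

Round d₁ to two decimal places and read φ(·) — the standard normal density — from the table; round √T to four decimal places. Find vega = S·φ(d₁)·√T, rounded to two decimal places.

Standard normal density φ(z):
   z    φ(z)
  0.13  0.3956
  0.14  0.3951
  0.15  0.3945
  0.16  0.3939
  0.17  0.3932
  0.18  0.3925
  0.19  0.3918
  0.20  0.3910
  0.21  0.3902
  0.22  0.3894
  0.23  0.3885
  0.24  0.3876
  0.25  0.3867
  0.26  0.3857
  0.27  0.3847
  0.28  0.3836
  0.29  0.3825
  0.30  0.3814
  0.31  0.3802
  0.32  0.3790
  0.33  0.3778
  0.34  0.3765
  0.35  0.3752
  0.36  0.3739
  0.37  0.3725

T = 0.6667;  σ√T = 0.3266
d₁ = [ln(296/304) + (0.079 + ½·0.4²)·0.6667] / (σ√T) = (-0.0267 + 0.1060) / 0.3266 = 0.2429 which rounds to 0.24
√T = √0.6667 = 0.8165
φ(d₁) = φ(0.24) = 0.3876
vega = S·φ(d₁)·√T = 296·0.3876·0.8165 = 93.6767
(Call and put vega coincide under Black-Scholes.)

93.68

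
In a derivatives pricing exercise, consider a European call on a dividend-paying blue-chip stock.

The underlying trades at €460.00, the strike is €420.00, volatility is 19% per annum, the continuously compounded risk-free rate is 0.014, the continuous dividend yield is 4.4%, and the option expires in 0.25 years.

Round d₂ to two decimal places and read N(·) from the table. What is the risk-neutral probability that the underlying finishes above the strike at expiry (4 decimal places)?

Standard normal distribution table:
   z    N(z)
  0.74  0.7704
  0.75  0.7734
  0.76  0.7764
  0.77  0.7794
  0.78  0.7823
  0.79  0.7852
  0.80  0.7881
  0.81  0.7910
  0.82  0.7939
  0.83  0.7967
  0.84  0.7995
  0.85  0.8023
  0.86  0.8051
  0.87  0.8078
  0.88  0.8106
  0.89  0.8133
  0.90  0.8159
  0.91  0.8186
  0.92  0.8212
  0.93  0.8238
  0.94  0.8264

0.7967

T = 0.25;  σ√T = 0.0950
d₁ = [ln(460/420) + (0.014 − 0.044 + ½·0.19²)·0.25] / (σ√T) = (0.0910 − 0.0030) / 0.0950 = 0.9262 ⇒ 0.93
d₂ = 0.9262 − 0.0950 = 0.8312 ⇒ 0.83
Risk-neutral Pr[S_T > K] = N(d₂) = N(0.83) = 0.7967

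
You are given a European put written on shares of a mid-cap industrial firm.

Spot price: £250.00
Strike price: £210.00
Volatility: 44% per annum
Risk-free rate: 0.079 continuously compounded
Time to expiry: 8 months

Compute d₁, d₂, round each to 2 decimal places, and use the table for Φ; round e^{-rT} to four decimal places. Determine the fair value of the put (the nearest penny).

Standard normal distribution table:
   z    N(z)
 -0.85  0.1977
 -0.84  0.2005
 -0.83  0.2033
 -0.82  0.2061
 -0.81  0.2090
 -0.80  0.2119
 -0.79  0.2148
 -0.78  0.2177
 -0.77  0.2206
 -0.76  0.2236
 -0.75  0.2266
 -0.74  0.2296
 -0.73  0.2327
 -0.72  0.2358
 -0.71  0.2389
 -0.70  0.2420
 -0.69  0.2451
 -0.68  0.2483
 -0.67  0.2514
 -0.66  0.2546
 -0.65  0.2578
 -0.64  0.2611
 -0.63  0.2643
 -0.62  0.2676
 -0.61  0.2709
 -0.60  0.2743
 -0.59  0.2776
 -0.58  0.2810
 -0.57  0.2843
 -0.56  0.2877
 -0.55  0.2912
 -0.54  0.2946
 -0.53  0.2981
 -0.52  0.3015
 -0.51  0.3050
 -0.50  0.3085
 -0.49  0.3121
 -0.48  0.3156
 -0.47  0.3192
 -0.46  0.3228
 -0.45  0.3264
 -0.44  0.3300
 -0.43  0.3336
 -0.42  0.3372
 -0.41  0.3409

£12.78

σ√T = 0.44 × 0.8165 = 0.3593
d₁ = [ln(250/210) + (0.079 + 0.44²/2)·0.6667] / 0.3593 = [0.1744 + 0.1172] / 0.3593 = 0.8115 which rounds to 0.81
d₂ = d₁ − σ√T = 0.8115 − 0.3593 = 0.4523 which rounds to 0.45
e^(−rT) = e^(−0.079·0.6667) = 0.9487
P = 210·0.9487·N(-0.45) − 250·N(-0.81) = 210·0.9487·0.3264 − 250·0.2090 = 65.0277 − 52.2500 = 12.7777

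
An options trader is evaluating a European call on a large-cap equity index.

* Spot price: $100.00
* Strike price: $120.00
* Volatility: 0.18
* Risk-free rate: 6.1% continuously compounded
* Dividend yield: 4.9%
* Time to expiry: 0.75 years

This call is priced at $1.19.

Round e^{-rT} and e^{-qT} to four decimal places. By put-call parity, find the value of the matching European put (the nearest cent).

exp(−qT) = exp(−0.049·0.75) = 0.9639;  exp(−rT) = exp(−0.061·0.75) = 0.9553
Put-call parity: C − P = S·e^(−qT) − K·e^(−rT) = 100·0.9639 − 120·0.9553 = 96.3900 − 114.6360 = -18.2460
P = C − (C − P) = 1.19 − (-18.2460) = 19.4360

$19.44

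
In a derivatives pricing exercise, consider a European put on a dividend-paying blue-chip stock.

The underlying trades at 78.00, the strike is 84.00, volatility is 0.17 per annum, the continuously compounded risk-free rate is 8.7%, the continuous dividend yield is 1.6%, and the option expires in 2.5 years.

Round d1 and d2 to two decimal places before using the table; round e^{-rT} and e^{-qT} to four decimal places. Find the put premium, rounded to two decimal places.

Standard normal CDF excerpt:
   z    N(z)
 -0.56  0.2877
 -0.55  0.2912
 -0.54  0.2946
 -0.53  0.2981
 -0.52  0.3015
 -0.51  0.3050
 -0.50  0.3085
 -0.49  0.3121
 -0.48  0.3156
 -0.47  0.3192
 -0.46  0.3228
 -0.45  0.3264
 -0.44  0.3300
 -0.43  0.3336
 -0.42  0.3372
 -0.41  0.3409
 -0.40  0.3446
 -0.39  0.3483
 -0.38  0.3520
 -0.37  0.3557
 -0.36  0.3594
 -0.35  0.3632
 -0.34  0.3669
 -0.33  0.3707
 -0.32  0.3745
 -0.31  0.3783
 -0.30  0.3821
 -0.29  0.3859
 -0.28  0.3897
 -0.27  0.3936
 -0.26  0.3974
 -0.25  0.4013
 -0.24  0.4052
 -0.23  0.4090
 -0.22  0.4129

σ√T = 0.17 × 1.5811 = 0.2688
d₁ = [ln(78/84) + (0.087 − 0.016 + ½·0.17²)·2.5] / (σ√T) = (-0.0741 + 0.2136) / 0.2688 = 0.5190 ⇒ 0.52
d₂ = 0.5190 − 0.2688 = 0.2503 ⇒ 0.25
exp(−qT) = exp(−0.016·2.5) = 0.9608;  exp(−rT) = exp(−0.087·2.5) = 0.8045
N(−d₂) = N(-0.25) = 0.4013;  N(−d₁) = N(-0.52) = 0.3015
P = 84·0.8045·0.4013 − 78·0.9608·0.3015 = 27.1191 − 22.5951 = 4.5239

4.52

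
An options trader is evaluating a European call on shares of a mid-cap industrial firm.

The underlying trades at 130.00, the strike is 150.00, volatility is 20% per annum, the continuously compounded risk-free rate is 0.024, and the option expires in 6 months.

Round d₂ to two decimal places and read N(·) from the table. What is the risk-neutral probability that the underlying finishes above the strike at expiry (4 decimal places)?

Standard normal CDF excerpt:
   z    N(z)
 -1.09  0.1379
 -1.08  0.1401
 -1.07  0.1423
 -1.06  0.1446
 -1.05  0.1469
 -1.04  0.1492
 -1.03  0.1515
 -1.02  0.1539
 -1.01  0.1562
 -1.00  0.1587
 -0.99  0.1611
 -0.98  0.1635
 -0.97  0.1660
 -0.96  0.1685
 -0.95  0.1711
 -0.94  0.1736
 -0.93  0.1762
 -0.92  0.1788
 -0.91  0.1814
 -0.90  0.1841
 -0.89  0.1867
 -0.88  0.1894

σ√T = 0.2·√0.5 = 0.1414
d₁ = [ln(130/150) + (0.024 + 0.2²/2)·0.5] / 0.1414 = [-0.1431 + 0.0220] / 0.1414 = -0.8563 → -0.86
d₂ = d₁ − σ√T = -0.8563 − 0.1414 = -0.9977 → -1.00
Pr(exercise) under Q = N(d₂) = 0.1587

0.1587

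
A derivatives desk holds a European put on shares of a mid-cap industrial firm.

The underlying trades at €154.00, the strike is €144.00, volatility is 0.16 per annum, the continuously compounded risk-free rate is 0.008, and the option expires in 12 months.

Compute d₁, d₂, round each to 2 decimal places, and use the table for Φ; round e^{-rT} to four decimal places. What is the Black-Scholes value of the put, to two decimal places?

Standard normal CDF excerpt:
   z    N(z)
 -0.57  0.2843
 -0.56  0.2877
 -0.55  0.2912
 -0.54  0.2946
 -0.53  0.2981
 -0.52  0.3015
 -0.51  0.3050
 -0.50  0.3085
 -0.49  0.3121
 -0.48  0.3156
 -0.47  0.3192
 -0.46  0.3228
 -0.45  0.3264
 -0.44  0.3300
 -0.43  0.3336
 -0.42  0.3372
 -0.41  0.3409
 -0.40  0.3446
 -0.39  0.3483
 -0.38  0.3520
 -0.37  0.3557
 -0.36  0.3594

€4.91

σ√T = 0.16·√1 = 0.1600
d₁ = [ln(154/144) + (0.008 + 0.16²/2)·1] / 0.1600 = [0.0671 + 0.0208] / 0.1600 = 0.5496 ⇒ 0.55
d₂ = d₁ − σ√T = 0.5496 − 0.1600 = 0.3896 ⇒ 0.39
exp(−rT) = exp(−0.008·1) = 0.9920
N(−d₂) = N(-0.39) = 0.3483;  N(−d₁) = N(-0.55) = 0.2912
P = 144·0.9920·0.3483 − 154·0.2912 = 49.7540 − 44.8448 = 4.9092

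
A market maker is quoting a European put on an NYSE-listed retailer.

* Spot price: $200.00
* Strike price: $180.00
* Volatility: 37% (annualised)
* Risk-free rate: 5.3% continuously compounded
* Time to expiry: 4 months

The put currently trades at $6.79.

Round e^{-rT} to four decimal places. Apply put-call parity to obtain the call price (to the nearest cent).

e^(−rT) = e^(−0.053·0.3333) = 0.9825
Put-call parity: C − P = S − K·e^(−rT) = 200 − 180·0.9825 = 200 − 176.8500 = 23.1500
C = P + (C − P) = 6.79 + (23.1500) = 29.9400

$29.94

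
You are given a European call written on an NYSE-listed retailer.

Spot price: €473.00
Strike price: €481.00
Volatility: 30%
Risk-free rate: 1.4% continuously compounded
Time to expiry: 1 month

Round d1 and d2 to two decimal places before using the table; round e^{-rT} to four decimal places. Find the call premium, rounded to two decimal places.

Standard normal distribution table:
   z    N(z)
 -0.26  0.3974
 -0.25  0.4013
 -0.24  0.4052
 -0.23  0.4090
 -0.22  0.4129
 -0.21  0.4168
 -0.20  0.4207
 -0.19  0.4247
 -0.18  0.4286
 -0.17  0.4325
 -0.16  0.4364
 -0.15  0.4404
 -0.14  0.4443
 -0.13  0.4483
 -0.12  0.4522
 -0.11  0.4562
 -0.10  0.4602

€11.79

T = 0.08333;  σ√T = 0.0866
d₁ = [ln(473/481) + (0.014 + ½·0.3²)·0.08333] / (σ√T) = (-0.0168 + 0.0049) / 0.0866 = -0.1369 → -0.14
d₂ = -0.1369 − 0.0866 = -0.2235 → -0.22
exp(−rT) = exp(−0.014·0.08333) = 0.9988
N(d₁) = N(-0.14) = 0.4443;  N(d₂) = N(-0.22) = 0.4129
C = 473·0.4443 − 481·0.9988·0.4129 = 210.1539 − 198.3666 = 11.7873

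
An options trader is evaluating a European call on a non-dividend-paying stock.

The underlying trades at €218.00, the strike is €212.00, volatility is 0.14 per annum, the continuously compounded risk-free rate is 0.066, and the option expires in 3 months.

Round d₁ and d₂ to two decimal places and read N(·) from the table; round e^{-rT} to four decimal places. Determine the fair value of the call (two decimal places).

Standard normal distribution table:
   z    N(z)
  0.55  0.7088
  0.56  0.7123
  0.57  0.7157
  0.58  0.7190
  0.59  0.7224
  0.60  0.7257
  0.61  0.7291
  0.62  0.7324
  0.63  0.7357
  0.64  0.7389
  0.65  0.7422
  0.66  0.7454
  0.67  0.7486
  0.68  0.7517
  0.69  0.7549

€11.87

T = 0.25;  σ√T = 0.0700
d₁ = [ln(218/212) + (0.066 + ½·0.14²)·0.25] / (σ√T) = (0.0279 + 0.0190) / 0.0700 = 0.6694 ≈ 0.67
d₂ = 0.6694 − 0.0700 = 0.5994 ≈ 0.60
exp(−rT) = exp(−0.066·0.25) = 0.9836
N(d₁) = N(0.67) = 0.7486;  N(d₂) = N(0.60) = 0.7257
C = 218·0.7486 − 212·0.9836·0.7257 = 163.1948 − 151.3253 = 11.8695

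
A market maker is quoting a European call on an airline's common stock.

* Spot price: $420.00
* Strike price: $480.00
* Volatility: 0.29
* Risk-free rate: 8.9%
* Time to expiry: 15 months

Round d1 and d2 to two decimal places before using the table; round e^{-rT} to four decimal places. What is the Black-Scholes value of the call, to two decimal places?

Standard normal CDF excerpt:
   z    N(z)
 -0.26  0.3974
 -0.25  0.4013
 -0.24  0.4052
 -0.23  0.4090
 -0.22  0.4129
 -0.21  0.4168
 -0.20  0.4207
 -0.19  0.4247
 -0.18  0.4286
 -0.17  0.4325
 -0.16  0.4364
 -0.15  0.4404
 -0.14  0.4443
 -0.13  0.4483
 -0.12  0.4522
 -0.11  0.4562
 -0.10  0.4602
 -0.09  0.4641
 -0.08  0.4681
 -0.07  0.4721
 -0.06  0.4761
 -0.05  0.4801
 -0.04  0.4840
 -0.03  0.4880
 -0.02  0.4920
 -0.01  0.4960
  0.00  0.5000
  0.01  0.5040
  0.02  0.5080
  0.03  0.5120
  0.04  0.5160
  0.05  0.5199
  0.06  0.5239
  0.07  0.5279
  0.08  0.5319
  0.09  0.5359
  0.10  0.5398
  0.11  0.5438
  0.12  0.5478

σ√T = 0.29 × 1.1180 = 0.3242
ln(S/K) + (r + σ²/2)T = ln(420/480) + (0.089 + 0.29²/2)·1.25 = -0.1335 + 0.1638 = 0.0303
d₁ = 0.0303 / 0.3242 = 0.0934 which rounds to 0.09
d₂ = d₁ − σ√T = 0.0934 − 0.3242 = -0.2308 which rounds to -0.23
exp(−rT) = exp(−0.089·1.25) = 0.8947
N(d₁) = N(0.09) = 0.5359;  N(d₂) = N(-0.23) = 0.4090
C = 420·0.5359 − 480·0.8947·0.4090 = 225.0780 − 175.6475 = 49.4305

$49.43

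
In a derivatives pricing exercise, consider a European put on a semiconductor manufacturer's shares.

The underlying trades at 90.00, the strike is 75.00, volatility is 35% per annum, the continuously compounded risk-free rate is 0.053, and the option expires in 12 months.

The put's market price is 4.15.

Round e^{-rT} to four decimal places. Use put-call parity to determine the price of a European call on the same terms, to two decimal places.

23.02

e^(−rT) = e^(−0.053·1) = 0.9484
Put-call parity: C − P = S − K·e^(−rT) = 90 − 75·0.9484 = 90 − 71.1300 = 18.8700
C = P + (C − P) = 4.15 + (18.8700) = 23.0200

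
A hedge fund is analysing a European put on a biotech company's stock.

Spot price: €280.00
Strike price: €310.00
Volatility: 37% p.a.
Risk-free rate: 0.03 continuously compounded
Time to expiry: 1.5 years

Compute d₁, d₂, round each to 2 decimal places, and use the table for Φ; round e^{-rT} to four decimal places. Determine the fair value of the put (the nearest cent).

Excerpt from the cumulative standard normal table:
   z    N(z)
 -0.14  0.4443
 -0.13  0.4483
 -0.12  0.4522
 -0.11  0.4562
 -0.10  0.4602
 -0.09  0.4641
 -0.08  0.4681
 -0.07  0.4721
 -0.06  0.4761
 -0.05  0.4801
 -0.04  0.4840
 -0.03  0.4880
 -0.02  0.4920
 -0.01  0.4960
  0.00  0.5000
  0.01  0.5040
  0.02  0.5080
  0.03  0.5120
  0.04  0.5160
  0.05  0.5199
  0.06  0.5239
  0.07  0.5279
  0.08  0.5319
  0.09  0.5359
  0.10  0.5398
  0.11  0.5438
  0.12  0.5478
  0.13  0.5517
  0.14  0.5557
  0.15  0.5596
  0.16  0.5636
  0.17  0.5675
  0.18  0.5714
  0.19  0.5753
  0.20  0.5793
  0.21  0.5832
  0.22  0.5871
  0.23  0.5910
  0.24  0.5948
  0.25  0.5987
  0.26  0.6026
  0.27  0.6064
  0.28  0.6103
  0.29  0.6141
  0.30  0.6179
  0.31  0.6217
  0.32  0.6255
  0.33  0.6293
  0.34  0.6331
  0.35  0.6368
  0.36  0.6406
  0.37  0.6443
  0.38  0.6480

€59.87

T = 1.5;  σ√T = 0.4532
d₁ = [ln(280/310) + (0.03 + ½·0.37²)·1.5] / (σ√T) = (-0.1018 + 0.1477) / 0.4532 = 0.1013 ≈ 0.10
d₂ = 0.1013 − 0.4532 = -0.3519 ≈ -0.35
e^(−rT) = e^(−0.03·1.5) = 0.9560
N(−d₂) = N(0.35) = 0.6368;  N(−d₁) = N(-0.10) = 0.4602
P = 310·0.9560·0.6368 − 280·0.4602 = 188.7220 − 128.8560 = 59.8660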